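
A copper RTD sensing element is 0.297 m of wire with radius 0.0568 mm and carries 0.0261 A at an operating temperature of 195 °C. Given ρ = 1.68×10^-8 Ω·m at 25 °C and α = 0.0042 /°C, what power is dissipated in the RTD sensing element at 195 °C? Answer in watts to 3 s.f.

A = πr² = π(5.6800e-05 m)² = 1.014e-08 m²
R₍25₎ = ρL/A = (1.68×10^-8)(0.297)/(1.014e-08) = 0.4923 Ω
R₍195₎ = R₍25₎(1 + αΔT) = 0.4923 × (1 + 0.0042×170) = 0.8438 Ω
P = I²R = (0.0261)² × 0.8438 = 5.75×10^-4 W

5.75×10^-4 W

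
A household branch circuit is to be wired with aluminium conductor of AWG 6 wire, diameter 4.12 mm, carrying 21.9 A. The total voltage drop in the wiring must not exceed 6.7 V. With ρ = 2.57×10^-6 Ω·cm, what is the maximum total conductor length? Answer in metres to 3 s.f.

159 m

ρ = 2.57×10^-6 Ω·cm = 2.57×10^-8 Ω·m
A = π(4.12/2 mm)² = π(2.0600e-03 m)² = 1.333e-05 m²
L_max = V_max·A/(1·ρI) = (6.7)(1.333e-05)/(2.57×10^-8×21.9) = 159 m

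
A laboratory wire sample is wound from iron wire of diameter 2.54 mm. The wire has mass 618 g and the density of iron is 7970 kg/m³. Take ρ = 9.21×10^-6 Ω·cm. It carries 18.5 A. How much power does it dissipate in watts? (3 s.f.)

95.2 W

ρ = 9.21×10^-6 Ω·cm = 9.21×10^-8 Ω·m
A = π(d/2)² = π(1.2700e-03 m)² = 5.0671e-06 m²
L = m/(density·A) = 0.618/(7970×5.0671e-06) = 15.3 m
R = ρL/A = (9.21×10^-8)(15.3)/(5.0671e-06) = 0.2781 Ω
P = I²R = (18.5)² × 0.2781 = 95.2 W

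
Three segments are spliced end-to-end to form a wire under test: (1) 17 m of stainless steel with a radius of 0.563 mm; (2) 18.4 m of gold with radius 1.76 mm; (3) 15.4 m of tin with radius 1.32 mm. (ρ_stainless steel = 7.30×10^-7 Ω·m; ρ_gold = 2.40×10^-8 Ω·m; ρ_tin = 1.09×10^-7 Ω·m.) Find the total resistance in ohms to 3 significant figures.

12.8 Ω

Seg 1: A = πr² = π(5.6300e-04 m)² = 9.958e-07 m²
R_1 = (7.30×10^-7)(17)/(9.958e-07) = 12.46 Ω
Seg 2: A = πr² = π(1.7600e-03 m)² = 9.731e-06 m²
R_2 = (2.40×10^-8)(18.4)/(9.731e-06) = 0.04538 Ω
Seg 3: A = πr² = π(1.3200e-03 m)² = 5.474e-06 m²
R_3 = (1.09×10^-7)(15.4)/(5.474e-06) = 0.3067 Ω
R_total = R_1 + R_2 + R_3 = 12.8 Ω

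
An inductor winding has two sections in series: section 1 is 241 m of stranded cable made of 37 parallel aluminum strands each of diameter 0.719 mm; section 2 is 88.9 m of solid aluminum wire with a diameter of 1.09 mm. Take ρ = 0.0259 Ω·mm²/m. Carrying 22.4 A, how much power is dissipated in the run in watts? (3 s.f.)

1450 W

ρ = 0.0259 Ω·mm²/m = 2.59×10^-8 Ω·m
Section 1: A_strand = π(3.5950e-04)² = 4.060e-07 m²; R₁ = ρL/(N·A_s) = (2.59×10^-8)(241)/(37×4.060e-07) = 0.4155 Ω
Section 2: A = π(d/2)² = π(5.4500e-04 m)² = 9.331e-07 m²
R₂ = (2.59×10^-8)(88.9)/(9.331e-07) = 2.468 Ω
R = R₁ + R₂ = 2.883 Ω
P = I²R = (22.4)² × 2.883 = 1450 W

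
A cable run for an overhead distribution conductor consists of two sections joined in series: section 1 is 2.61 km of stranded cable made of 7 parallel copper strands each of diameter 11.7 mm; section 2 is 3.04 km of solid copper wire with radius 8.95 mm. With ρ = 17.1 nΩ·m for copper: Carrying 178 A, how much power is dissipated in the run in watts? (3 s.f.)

8420 W

ρ = 17.1 nΩ·m = 1.71×10^-8 Ω·m
Section 1: A_strand = π(5.8500e-03)² = 1.075e-04 m²; R₁ = ρL/(N·A_s) = (1.71×10^-8)(2610)/(7×1.075e-04) = 0.0593 Ω
Section 2: A = πr² = π(8.9500e-03 m)² = 2.516e-04 m²
R₂ = (1.71×10^-8)(3040)/(2.516e-04) = 0.2066 Ω
R = R₁ + R₂ = 0.2659 Ω
P = I²R = (178)² × 0.2659 = 8420 W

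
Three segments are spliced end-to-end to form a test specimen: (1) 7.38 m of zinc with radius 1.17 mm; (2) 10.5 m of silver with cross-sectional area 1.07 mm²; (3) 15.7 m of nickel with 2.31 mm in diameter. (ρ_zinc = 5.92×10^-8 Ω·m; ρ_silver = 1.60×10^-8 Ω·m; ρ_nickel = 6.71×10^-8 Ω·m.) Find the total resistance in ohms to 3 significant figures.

0.510 Ω

Seg 1: A = πr² = π(1.1700e-03 m)² = 4.301e-06 m²
R_1 = (5.92×10^-8)(7.38)/(4.301e-06) = 0.1016 Ω
Seg 2: A = 1.07 mm² = 1.070e-06 m²
R_2 = (1.60×10^-8)(10.5)/(1.070e-06) = 0.157 Ω
Seg 3: A = π(d/2)² = π(1.1550e-03 m)² = 4.191e-06 m²
R_3 = (6.71×10^-8)(15.7)/(4.191e-06) = 0.2514 Ω
R_total = R_1 + R_2 + R_3 = 0.510 Ω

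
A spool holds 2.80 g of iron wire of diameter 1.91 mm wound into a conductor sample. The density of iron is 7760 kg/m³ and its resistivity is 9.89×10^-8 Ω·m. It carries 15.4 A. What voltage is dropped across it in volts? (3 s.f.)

0.0669 V

A = π(d/2)² = π(9.5500e-04 m)² = 2.8652e-06 m²
L = m/(density·A) = 0.0028/(7760×2.8652e-06) = 0.1259 m
R = ρL/A = (9.89×10^-8)(0.1259)/(2.8652e-06) = 0.004347 Ω
V = IR = 15.4 × 0.004347 = 0.0669 V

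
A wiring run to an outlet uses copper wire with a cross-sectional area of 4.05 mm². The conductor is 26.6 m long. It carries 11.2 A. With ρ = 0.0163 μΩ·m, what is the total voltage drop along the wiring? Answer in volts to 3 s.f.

ρ = 0.0163 μΩ·m = 1.63×10^-8 Ω·m
A = 4.05 mm² = 4.050e-06 m²
R = ρL/A = (1.63×10^-8)(26.6)/(4.050e-06) = 0.1071 Ω
V = IR = 11.2 × 0.1071 = 1.20 V

1.20 V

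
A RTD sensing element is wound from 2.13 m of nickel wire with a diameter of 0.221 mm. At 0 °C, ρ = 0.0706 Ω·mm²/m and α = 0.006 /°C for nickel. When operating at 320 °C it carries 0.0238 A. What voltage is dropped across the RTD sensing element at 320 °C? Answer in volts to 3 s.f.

0.272 V

ρ = 0.0706 Ω·mm²/m = 7.06×10^-8 Ω·m
A = π(d/2)² = π(1.1050e-04 m)² = 3.836e-08 m²
R₍0₎ = ρL/A = (7.06×10^-8)(2.13)/(3.836e-08) = 3.92 Ω
R₍320₎ = R₍0₎(1 + αΔT) = 3.92 × (1 + 0.006×320) = 11.45 Ω
V = IR = 0.0238 × 11.45 = 0.272 V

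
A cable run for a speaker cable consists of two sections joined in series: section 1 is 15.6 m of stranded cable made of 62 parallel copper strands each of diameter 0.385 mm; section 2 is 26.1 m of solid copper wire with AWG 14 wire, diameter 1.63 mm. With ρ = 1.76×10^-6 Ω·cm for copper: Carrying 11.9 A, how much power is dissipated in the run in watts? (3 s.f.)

36.6 W

ρ = 1.76×10^-6 Ω·cm = 1.76×10^-8 Ω·m
Section 1: A_strand = π(1.9250e-04)² = 1.164e-07 m²; R₁ = ρL/(N·A_s) = (1.76×10^-8)(15.6)/(62×1.164e-07) = 0.03804 Ω
Section 2: A = π(1.63/2 mm)² = π(8.1500e-04 m)² = 2.087e-06 m²
R₂ = (1.76×10^-8)(26.1)/(2.087e-06) = 0.2201 Ω
R = R₁ + R₂ = 0.2582 Ω
P = I²R = (11.9)² × 0.2582 = 36.6 W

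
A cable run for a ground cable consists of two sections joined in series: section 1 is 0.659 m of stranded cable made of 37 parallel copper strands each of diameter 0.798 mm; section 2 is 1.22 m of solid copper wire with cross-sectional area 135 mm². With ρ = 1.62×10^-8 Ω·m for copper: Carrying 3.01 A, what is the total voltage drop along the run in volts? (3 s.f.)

Section 1: A_strand = π(3.9900e-04)² = 5.001e-07 m²; R₁ = ρL/(N·A_s) = (1.62×10^-8)(0.659)/(37×5.001e-07) = 5.769×10^-4 Ω
Section 2: A = 135 mm² = 1.350e-04 m²
R₂ = (1.62×10^-8)(1.22)/(1.350e-04) = 1.464×10^-4 Ω
R = R₁ + R₂ = 7.233×10^-4 Ω
V = IR = 3.01 × 7.233×10^-4 = 0.00218 V

0.00218 V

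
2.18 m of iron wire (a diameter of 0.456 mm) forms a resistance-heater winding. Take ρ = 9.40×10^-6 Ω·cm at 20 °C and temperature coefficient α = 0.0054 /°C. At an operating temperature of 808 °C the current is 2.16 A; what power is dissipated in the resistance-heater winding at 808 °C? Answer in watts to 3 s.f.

30.8 W

ρ = 9.40×10^-6 Ω·cm = 9.40×10^-8 Ω·m
A = π(d/2)² = π(2.2800e-04 m)² = 1.633e-07 m²
R₍20₎ = ρL/A = (9.40×10^-8)(2.18)/(1.633e-07) = 1.255 Ω
R₍808₎ = R₍20₎(1 + αΔT) = 1.255 × (1 + 0.0054×788) = 6.594 Ω
P = I²R = (2.16)² × 6.594 = 30.8 W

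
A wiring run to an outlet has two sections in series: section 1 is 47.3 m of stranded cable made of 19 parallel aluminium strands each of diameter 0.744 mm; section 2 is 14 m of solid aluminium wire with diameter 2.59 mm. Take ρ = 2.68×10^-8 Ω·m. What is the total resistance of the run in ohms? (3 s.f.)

Section 1: A_strand = π(3.7200e-04)² = 4.347e-07 m²; R₁ = ρL/(N·A_s) = (2.68×10^-8)(47.3)/(19×4.347e-07) = 0.1535 Ω
Section 2: A = π(d/2)² = π(1.2950e-03 m)² = 5.269e-06 m²
R₂ = (2.68×10^-8)(14)/(5.269e-06) = 0.07122 Ω
R = R₁ + R₂ = 0.225 Ω

0.225 Ω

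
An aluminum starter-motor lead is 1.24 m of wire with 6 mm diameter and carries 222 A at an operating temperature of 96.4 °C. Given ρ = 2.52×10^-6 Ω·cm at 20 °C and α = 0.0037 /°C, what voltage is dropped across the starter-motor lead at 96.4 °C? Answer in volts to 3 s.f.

0.315 V

ρ = 2.52×10^-6 Ω·cm = 2.52×10^-8 Ω·m
A = π(d/2)² = π(3.0000e-03 m)² = 2.827e-05 m²
R₍20₎ = ρL/A = (2.52×10^-8)(1.24)/(2.827e-05) = 0.001105 Ω
R₍96.4₎ = R₍20₎(1 + αΔT) = 0.001105 × (1 + 0.0037×76.4) = 0.001418 Ω
V = IR = 222 × 0.001418 = 0.315 V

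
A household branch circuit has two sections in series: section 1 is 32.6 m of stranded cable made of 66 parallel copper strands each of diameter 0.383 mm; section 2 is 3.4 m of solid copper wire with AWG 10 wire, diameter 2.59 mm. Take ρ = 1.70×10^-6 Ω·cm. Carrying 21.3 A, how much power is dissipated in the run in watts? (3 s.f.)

ρ = 1.70×10^-6 Ω·cm = 1.70×10^-8 Ω·m
Section 1: A_strand = π(1.9150e-04)² = 1.152e-07 m²; R₁ = ρL/(N·A_s) = (1.70×10^-8)(32.6)/(66×1.152e-07) = 0.07288 Ω
Section 2: A = π(2.59/2 mm)² = π(1.2950e-03 m)² = 5.269e-06 m²
R₂ = (1.70×10^-8)(3.4)/(5.269e-06) = 0.01097 Ω
R = R₁ + R₂ = 0.08386 Ω
P = I²R = (21.3)² × 0.08386 = 38.0 W

38.0 W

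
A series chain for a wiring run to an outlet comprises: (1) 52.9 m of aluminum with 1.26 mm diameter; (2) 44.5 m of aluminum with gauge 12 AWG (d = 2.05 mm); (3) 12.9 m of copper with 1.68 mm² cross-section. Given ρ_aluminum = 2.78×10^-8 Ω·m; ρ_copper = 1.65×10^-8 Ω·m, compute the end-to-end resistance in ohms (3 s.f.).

Seg 1: A = π(d/2)² = π(6.3000e-04 m)² = 1.247e-06 m²
R_1 = (2.78×10^-8)(52.9)/(1.247e-06) = 1.179 Ω
Seg 2: A = π(2.05/2 mm)² = π(1.0250e-03 m)² = 3.301e-06 m²
R_2 = (2.78×10^-8)(44.5)/(3.301e-06) = 0.3748 Ω
Seg 3: A = 1.68 mm² = 1.680e-06 m²
R_3 = (1.65×10^-8)(12.9)/(1.680e-06) = 0.1267 Ω
R_total = R_1 + R_2 + R_3 = 1.68 Ω

1.68 Ω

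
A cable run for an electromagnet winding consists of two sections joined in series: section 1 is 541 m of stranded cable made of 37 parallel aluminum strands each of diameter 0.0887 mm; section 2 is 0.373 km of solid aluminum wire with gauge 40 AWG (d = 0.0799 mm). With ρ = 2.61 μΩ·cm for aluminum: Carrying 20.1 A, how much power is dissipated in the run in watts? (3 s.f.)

8.09×10^5 W

ρ = 2.61 μΩ·cm = 2.61×10^-8 Ω·m
Section 1: A_strand = π(4.4350e-05)² = 6.179e-09 m²; R₁ = ρL/(N·A_s) = (2.61×10^-8)(541)/(37×6.179e-09) = 61.76 Ω
Section 2: A = π(0.0799/2 mm)² = π(3.9950e-05 m)² = 5.014e-09 m²
R₂ = (2.61×10^-8)(373)/(5.014e-09) = 1942 Ω
R = R₁ + R₂ = 2003 Ω
P = I²R = (20.1)² × 2003 = 8.09×10^5 W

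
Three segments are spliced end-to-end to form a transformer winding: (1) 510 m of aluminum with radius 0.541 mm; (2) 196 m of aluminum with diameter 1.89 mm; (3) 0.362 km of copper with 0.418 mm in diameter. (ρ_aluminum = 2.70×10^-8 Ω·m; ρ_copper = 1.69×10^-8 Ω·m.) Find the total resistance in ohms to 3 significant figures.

Seg 1: A = πr² = π(5.4100e-04 m)² = 9.195e-07 m²
R_1 = (2.70×10^-8)(510)/(9.195e-07) = 14.98 Ω
Seg 2: A = π(d/2)² = π(9.4500e-04 m)² = 2.806e-06 m²
R_2 = (2.70×10^-8)(196)/(2.806e-06) = 1.886 Ω
Seg 3: A = π(d/2)² = π(2.0900e-04 m)² = 1.372e-07 m²
R_3 = (1.69×10^-8)(362)/(1.372e-07) = 44.58 Ω
R_total = R_1 + R_2 + R_3 = 61.4 Ω

61.4 Ω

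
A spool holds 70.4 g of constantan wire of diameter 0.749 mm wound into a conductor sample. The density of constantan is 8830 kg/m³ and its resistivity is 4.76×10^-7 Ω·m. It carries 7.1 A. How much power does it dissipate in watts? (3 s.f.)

985 W

A = π(d/2)² = π(3.7450e-04 m)² = 4.4061e-07 m²
L = m/(density·A) = 0.0704/(8830×4.4061e-07) = 18.09 m
R = ρL/A = (4.76×10^-7)(18.09)/(4.4061e-07) = 19.55 Ω
P = I²R = (7.1)² × 19.55 = 985 W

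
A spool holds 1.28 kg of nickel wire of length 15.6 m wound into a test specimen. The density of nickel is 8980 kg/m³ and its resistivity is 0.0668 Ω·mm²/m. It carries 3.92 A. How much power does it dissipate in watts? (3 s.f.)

1.75 W

ρ = 0.0668 Ω·mm²/m = 6.68×10^-8 Ω·m
A = m/(density·L) = 1.28/(8980×15.6) = 9.1371e-06 m²
R = ρL/A = (6.68×10^-8)(15.6)/(9.1371e-06) = 0.114 Ω
P = I²R = (3.92)² × 0.114 = 1.75 W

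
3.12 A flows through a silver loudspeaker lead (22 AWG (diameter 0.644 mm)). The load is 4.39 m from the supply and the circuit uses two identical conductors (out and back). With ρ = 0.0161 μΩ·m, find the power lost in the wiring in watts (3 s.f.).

ρ = 0.0161 μΩ·m = 1.61×10^-8 Ω·m
A = π(0.644/2 mm)² = π(3.2200e-04 m)² = 3.257e-07 m²
Total conductor length (both ways) L = 2 × 4.39 = 8.78 m
R = ρL/A = (1.61×10^-8)(8.78)/(3.257e-07) = 0.434 Ω
P = I²R = (3.12)² × 0.434 = 4.22 W

4.22 W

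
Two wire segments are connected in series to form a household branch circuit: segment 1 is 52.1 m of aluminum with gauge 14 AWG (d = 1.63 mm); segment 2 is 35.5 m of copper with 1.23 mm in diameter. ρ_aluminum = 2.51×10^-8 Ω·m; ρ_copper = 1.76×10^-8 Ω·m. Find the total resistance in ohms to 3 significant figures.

Segment 1: A = π(1.63/2 mm)² = π(8.1500e-04 m)² = 2.087e-06 m²
R₁ = ρL/A = (2.51×10^-8)(52.1)/(2.087e-06) = 0.6267 Ω
Segment 2: A = π(d/2)² = π(6.1500e-04 m)² = 1.188e-06 m²
R₂ = (1.76×10^-8)(35.5)/(1.188e-06) = 0.5258 Ω
R = R₁ + R₂ = 1.15 Ω

1.15 Ω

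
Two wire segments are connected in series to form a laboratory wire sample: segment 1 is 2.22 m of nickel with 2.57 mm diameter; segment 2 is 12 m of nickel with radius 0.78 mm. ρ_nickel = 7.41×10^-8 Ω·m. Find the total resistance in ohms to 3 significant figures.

0.497 Ω

Segment 1: A = π(d/2)² = π(1.2850e-03 m)² = 5.187e-06 m²
R₁ = ρL/A = (7.41×10^-8)(2.22)/(5.187e-06) = 0.03171 Ω
Segment 2: A = πr² = π(7.8000e-04 m)² = 1.911e-06 m²
R₂ = (7.41×10^-8)(12)/(1.911e-06) = 0.4652 Ω
R = R₁ + R₂ = 0.497 Ω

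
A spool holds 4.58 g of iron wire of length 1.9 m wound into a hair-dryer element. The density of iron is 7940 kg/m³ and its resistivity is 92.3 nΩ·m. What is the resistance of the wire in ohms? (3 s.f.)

ρ = 92.3 nΩ·m = 9.23×10^-8 Ω·m
A = m/(density·L) = 0.00458/(7940×1.9) = 3.0359e-07 m²
R = ρL/A = (9.23×10^-8)(1.9)/(3.0359e-07) = 0.578 Ω

0.578 Ω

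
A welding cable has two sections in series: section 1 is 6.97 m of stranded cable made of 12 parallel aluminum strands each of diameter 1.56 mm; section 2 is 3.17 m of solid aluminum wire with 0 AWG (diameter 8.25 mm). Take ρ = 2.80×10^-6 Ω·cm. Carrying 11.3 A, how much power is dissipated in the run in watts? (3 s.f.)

ρ = 2.80×10^-6 Ω·cm = 2.80×10^-8 Ω·m
Section 1: A_strand = π(7.8000e-04)² = 1.911e-06 m²; R₁ = ρL/(N·A_s) = (2.80×10^-8)(6.97)/(12×1.911e-06) = 0.008509 Ω
Section 2: A = π(8.25/2 mm)² = π(4.1250e-03 m)² = 5.346e-05 m²
R₂ = (2.80×10^-8)(3.17)/(5.346e-05) = 0.00166 Ω
R = R₁ + R₂ = 0.01017 Ω
P = I²R = (11.3)² × 0.01017 = 1.30 W

1.30 W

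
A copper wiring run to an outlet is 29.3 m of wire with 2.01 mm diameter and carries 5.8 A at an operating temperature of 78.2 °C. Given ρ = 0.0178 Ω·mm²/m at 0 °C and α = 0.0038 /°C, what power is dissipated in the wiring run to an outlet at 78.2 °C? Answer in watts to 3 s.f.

ρ = 0.0178 Ω·mm²/m = 1.78×10^-8 Ω·m
A = π(d/2)² = π(1.0050e-03 m)² = 3.173e-06 m²
R₍0₎ = ρL/A = (1.78×10^-8)(29.3)/(3.173e-06) = 0.1644 Ω
R₍78.2₎ = R₍0₎(1 + αΔT) = 0.1644 × (1 + 0.0038×78.2) = 0.2132 Ω
P = I²R = (5.8)² × 0.2132 = 7.17 W

7.17 W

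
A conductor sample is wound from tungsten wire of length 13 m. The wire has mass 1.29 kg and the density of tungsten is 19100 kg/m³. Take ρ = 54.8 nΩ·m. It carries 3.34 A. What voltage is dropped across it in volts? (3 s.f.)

ρ = 54.8 nΩ·m = 5.48×10^-8 Ω·m
A = m/(density·L) = 1.29/(19100×13) = 5.1953e-06 m²
R = ρL/A = (5.48×10^-8)(13)/(5.1953e-06) = 0.1371 Ω
V = IR = 3.34 × 0.1371 = 0.458 V

0.458 V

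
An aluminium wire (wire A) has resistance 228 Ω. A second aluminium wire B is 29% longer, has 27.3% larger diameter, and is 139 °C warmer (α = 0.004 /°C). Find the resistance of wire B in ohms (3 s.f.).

R ∝ ρL/d² with ρ ∝ (1+αΔT), so R_B/R_A = (1 + 29/100) × (1 + 27.3/100)⁻² × (1 + 0.004×139)
= 1.29 × 0.6171 × 1.556 = 1.239
R_B = 1.239 × 228 = 282 Ω

282 Ω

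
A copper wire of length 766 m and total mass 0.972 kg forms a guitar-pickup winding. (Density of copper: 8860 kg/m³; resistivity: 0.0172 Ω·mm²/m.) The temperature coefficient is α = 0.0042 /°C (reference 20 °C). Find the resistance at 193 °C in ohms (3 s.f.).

ρ = 0.0172 Ω·mm²/m = 1.72×10^-8 Ω·m
A = m/(density·L) = 0.972/(8860×766) = 1.4322e-07 m²
R = ρL/A = (1.72×10^-8)(766)/(1.4322e-07) = 91.99 Ω
R(193 °C) = 91.99 × (1 + 0.0042×173) = 159 Ω

159 Ω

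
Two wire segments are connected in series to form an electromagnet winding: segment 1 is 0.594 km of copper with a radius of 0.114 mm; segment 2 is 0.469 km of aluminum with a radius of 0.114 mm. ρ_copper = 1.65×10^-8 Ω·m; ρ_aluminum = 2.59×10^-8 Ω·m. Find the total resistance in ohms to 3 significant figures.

538 Ω

Segment 1: A = πr² = π(1.1400e-04 m)² = 4.083e-08 m²
R₁ = ρL/A = (1.65×10^-8)(594)/(4.083e-08) = 240.1 Ω
R₂ = (2.59×10^-8)(469)/(4.083e-08) = 297.5 Ω
R = R₁ + R₂ = 538 Ω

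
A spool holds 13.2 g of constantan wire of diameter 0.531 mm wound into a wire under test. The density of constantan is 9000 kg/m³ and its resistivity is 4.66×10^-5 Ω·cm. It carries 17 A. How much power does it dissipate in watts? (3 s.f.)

ρ = 4.66×10^-5 Ω·cm = 4.66×10^-7 Ω·m
A = π(d/2)² = π(2.6550e-04 m)² = 2.2145e-07 m²
L = m/(density·A) = 0.0132/(9000×2.2145e-07) = 6.623 m
R = ρL/A = (4.66×10^-7)(6.623)/(2.2145e-07) = 13.94 Ω
P = I²R = (17)² × 13.94 = 4030 W

4030 W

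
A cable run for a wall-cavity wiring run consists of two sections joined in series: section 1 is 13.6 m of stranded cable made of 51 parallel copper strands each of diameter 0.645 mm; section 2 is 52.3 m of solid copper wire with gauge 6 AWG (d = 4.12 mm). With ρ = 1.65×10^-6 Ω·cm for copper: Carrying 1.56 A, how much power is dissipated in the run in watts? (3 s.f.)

0.190 W

ρ = 1.65×10^-6 Ω·cm = 1.65×10^-8 Ω·m
Section 1: A_strand = π(3.2250e-04)² = 3.267e-07 m²; R₁ = ρL/(N·A_s) = (1.65×10^-8)(13.6)/(51×3.267e-07) = 0.01347 Ω
Section 2: A = π(4.12/2 mm)² = π(2.0600e-03 m)² = 1.333e-05 m²
R₂ = (1.65×10^-8)(52.3)/(1.333e-05) = 0.06473 Ω
R = R₁ + R₂ = 0.0782 Ω
P = I²R = (1.56)² × 0.0782 = 0.190 W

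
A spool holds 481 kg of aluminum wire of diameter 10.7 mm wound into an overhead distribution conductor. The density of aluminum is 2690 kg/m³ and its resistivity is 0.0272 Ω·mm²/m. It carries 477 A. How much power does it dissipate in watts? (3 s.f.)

ρ = 0.0272 Ω·mm²/m = 2.72×10^-8 Ω·m
A = π(d/2)² = π(5.3500e-03 m)² = 8.9920e-05 m²
L = m/(density·A) = 481/(2690×8.9920e-05) = 1989 m
R = ρL/A = (2.72×10^-8)(1989)/(8.9920e-05) = 0.6015 Ω
P = I²R = (477)² × 0.6015 = 1.37×10^5 W

1.37×10^5 W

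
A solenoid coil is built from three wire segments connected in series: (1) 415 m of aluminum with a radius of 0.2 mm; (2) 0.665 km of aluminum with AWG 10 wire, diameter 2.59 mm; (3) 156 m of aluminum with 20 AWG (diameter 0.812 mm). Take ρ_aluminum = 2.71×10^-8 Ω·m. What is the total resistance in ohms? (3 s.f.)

Seg 1: A = πr² = π(2.0000e-04 m)² = 1.257e-07 m²
R_1 = (2.71×10^-8)(415)/(1.257e-07) = 89.5 Ω
Seg 2: A = π(2.59/2 mm)² = π(1.2950e-03 m)² = 5.269e-06 m²
R_2 = (2.71×10^-8)(665)/(5.269e-06) = 3.421 Ω
Seg 3: A = π(0.812/2 mm)² = π(4.0600e-04 m)² = 5.178e-07 m²
R_3 = (2.71×10^-8)(156)/(5.178e-07) = 8.164 Ω
R_total = R_1 + R_2 + R_3 = 101 Ω

101 Ω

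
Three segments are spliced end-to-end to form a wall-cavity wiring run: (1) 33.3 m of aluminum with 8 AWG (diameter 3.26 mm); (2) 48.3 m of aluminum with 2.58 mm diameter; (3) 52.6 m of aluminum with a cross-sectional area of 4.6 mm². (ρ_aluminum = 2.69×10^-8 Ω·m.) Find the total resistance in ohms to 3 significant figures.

Seg 1: A = π(3.26/2 mm)² = π(1.6300e-03 m)² = 8.347e-06 m²
R_1 = (2.69×10^-8)(33.3)/(8.347e-06) = 0.1073 Ω
Seg 2: A = π(d/2)² = π(1.2900e-03 m)² = 5.228e-06 m²
R_2 = (2.69×10^-8)(48.3)/(5.228e-06) = 0.2485 Ω
Seg 3: A = 4.6 mm² = 4.600e-06 m²
R_3 = (2.69×10^-8)(52.6)/(4.600e-06) = 0.3076 Ω
R_total = R_1 + R_2 + R_3 = 0.663 Ω

0.663 Ω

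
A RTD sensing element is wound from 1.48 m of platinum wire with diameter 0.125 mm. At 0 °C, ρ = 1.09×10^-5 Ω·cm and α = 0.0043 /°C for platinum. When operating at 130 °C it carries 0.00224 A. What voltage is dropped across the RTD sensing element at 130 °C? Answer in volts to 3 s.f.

0.0459 V

ρ = 1.09×10^-5 Ω·cm = 1.09×10^-7 Ω·m
A = π(d/2)² = π(6.2500e-05 m)² = 1.227e-08 m²
R₍0₎ = ρL/A = (1.09×10^-7)(1.48)/(1.227e-08) = 13.15 Ω
R₍130₎ = R₍0₎(1 + αΔT) = 13.15 × (1 + 0.0043×130) = 20.49 Ω
V = IR = 0.00224 × 20.49 = 0.0459 V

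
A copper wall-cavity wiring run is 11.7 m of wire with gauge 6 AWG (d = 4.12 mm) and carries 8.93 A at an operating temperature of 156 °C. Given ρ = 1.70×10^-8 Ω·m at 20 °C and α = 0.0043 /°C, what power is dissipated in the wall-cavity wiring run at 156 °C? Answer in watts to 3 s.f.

1.89 W

A = π(4.12/2 mm)² = π(2.0600e-03 m)² = 1.333e-05 m²
R₍20₎ = ρL/A = (1.70×10^-8)(11.7)/(1.333e-05) = 0.01492 Ω
R₍156₎ = R₍20₎(1 + αΔT) = 0.01492 × (1 + 0.0043×136) = 0.02364 Ω
P = I²R = (8.93)² × 0.02364 = 1.89 W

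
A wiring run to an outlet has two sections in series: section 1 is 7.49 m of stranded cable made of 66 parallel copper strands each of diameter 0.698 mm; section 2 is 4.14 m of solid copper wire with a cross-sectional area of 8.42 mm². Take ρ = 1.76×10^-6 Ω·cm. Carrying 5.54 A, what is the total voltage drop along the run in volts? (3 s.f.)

ρ = 1.76×10^-6 Ω·cm = 1.76×10^-8 Ω·m
Section 1: A_strand = π(3.4900e-04)² = 3.826e-07 m²; R₁ = ρL/(N·A_s) = (1.76×10^-8)(7.49)/(66×3.826e-07) = 0.00522 Ω
Section 2: A = 8.42 mm² = 8.420e-06 m²
R₂ = (1.76×10^-8)(4.14)/(8.420e-06) = 0.008654 Ω
R = R₁ + R₂ = 0.01387 Ω
V = IR = 5.54 × 0.01387 = 0.0769 V

0.0769 V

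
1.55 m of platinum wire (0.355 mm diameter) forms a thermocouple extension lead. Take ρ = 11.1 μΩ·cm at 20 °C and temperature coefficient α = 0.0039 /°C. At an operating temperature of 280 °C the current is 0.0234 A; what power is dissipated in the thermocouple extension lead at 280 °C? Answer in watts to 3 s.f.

ρ = 11.1 μΩ·cm = 1.11×10^-7 Ω·m
A = π(d/2)² = π(1.7750e-04 m)² = 9.898e-08 m²
R₍20₎ = ρL/A = (1.11×10^-7)(1.55)/(9.898e-08) = 1.738 Ω
R₍280₎ = R₍20₎(1 + αΔT) = 1.738 × (1 + 0.0039×260) = 3.501 Ω
P = I²R = (0.0234)² × 3.501 = 0.00192 W

0.00192 W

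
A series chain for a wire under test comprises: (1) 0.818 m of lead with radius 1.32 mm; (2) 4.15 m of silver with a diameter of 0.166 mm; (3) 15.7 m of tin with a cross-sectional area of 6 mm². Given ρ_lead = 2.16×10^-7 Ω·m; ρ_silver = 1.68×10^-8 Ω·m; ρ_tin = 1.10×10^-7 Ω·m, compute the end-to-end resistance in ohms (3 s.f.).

Seg 1: A = πr² = π(1.3200e-03 m)² = 5.474e-06 m²
R_1 = (2.16×10^-7)(0.818)/(5.474e-06) = 0.03228 Ω
Seg 2: A = π(d/2)² = π(8.3000e-05 m)² = 2.164e-08 m²
R_2 = (1.68×10^-8)(4.15)/(2.164e-08) = 3.221 Ω
Seg 3: A = 6 mm² = 6.000e-06 m²
R_3 = (1.10×10^-7)(15.7)/(6.000e-06) = 0.2878 Ω
R_total = R_1 + R_2 + R_3 = 3.54 Ω

3.54 Ω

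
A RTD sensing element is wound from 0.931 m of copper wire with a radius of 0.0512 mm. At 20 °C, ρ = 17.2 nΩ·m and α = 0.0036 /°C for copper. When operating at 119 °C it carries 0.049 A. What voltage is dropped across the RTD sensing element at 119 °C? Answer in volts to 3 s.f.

0.129 V

ρ = 17.2 nΩ·m = 1.72×10^-8 Ω·m
A = πr² = π(5.1200e-05 m)² = 8.235e-09 m²
R₍20₎ = ρL/A = (1.72×10^-8)(0.931)/(8.235e-09) = 1.944 Ω
R₍119₎ = R₍20₎(1 + αΔT) = 1.944 × (1 + 0.0036×99) = 2.637 Ω
V = IR = 0.049 × 2.637 = 0.129 V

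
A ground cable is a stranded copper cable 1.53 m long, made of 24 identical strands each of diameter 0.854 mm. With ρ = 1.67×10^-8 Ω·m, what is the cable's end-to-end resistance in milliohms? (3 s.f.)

A_strand = π(4.2700e-04 m)² = 5.728e-07 m²
R_strand = ρL/A = (1.67×10^-8)(1.53)/(5.728e-07) = 0.04461 Ω
R_total = R_strand/N = 0.04461/24 = 1.86 mΩ

1.86 mΩ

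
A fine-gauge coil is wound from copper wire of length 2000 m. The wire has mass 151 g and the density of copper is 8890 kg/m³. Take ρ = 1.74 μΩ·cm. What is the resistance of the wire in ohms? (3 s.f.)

ρ = 1.74 μΩ·cm = 1.74×10^-8 Ω·m
A = m/(density·L) = 0.151/(8890×2000) = 8.4927e-09 m²
R = ρL/A = (1.74×10^-8)(2000)/(8.4927e-09) = 4100 Ω

4100 Ω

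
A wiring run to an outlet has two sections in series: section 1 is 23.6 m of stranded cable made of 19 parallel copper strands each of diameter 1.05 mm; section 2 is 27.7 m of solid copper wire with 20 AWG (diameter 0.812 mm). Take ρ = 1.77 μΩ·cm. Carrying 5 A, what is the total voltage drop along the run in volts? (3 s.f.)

4.86 V

ρ = 1.77 μΩ·cm = 1.77×10^-8 Ω·m
Section 1: A_strand = π(5.2500e-04)² = 8.659e-07 m²; R₁ = ρL/(N·A_s) = (1.77×10^-8)(23.6)/(19×8.659e-07) = 0.02539 Ω
Section 2: A = π(0.812/2 mm)² = π(4.0600e-04 m)² = 5.178e-07 m²
R₂ = (1.77×10^-8)(27.7)/(5.178e-07) = 0.9468 Ω
R = R₁ + R₂ = 0.9722 Ω
V = IR = 5 × 0.9722 = 4.86 V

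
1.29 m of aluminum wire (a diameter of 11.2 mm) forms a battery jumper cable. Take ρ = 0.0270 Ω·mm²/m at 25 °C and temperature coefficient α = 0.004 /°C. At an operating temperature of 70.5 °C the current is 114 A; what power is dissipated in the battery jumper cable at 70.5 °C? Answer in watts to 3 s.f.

5.43 W

ρ = 0.0270 Ω·mm²/m = 2.70×10^-8 Ω·m
A = π(d/2)² = π(5.6000e-03 m)² = 9.852e-05 m²
R₍25₎ = ρL/A = (2.70×10^-8)(1.29)/(9.852e-05) = 3.535×10^-4 Ω
R₍70.5₎ = R₍25₎(1 + αΔT) = 3.535×10^-4 × (1 + 0.004×45.5) = 4.179×10^-4 Ω
P = I²R = (114)² × 4.179×10^-4 = 5.43 W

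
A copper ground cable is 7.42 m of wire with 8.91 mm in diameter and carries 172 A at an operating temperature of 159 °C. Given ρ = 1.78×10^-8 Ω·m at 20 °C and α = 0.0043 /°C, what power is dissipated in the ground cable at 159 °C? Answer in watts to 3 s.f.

100 W

A = π(d/2)² = π(4.4550e-03 m)² = 6.235e-05 m²
R₍20₎ = ρL/A = (1.78×10^-8)(7.42)/(6.235e-05) = 0.002118 Ω
R₍159₎ = R₍20₎(1 + αΔT) = 0.002118 × (1 + 0.0043×139) = 0.003384 Ω
P = I²R = (172)² × 0.003384 = 100 W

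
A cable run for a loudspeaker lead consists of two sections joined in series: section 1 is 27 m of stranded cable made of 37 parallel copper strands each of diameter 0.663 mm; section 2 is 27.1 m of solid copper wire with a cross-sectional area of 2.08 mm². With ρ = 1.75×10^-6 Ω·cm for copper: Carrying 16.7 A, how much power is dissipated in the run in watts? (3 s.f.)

73.9 W

ρ = 1.75×10^-6 Ω·cm = 1.75×10^-8 Ω·m
Section 1: A_strand = π(3.3150e-04)² = 3.452e-07 m²; R₁ = ρL/(N·A_s) = (1.75×10^-8)(27)/(37×3.452e-07) = 0.03699 Ω
Section 2: A = 2.08 mm² = 2.080e-06 m²
R₂ = (1.75×10^-8)(27.1)/(2.080e-06) = 0.228 Ω
R = R₁ + R₂ = 0.265 Ω
P = I²R = (16.7)² × 0.265 = 73.9 W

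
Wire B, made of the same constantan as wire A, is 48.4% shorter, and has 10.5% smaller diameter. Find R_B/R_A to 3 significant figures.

0.644

R ∝ L/d², so R_B/R_A = (1 − 48.4/100) × (1 − 10.5/100)⁻²
= 0.516 × 1.248 = 0.644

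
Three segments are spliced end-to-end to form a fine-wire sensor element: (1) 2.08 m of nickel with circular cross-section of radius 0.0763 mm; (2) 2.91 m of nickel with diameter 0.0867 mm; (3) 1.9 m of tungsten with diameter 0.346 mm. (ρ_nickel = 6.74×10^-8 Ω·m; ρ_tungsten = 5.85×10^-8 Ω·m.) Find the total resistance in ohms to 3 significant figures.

Seg 1: A = πr² = π(7.6300e-05 m)² = 1.829e-08 m²
R_1 = (6.74×10^-8)(2.08)/(1.829e-08) = 7.665 Ω
Seg 2: A = π(d/2)² = π(4.3350e-05 m)² = 5.904e-09 m²
R_2 = (6.74×10^-8)(2.91)/(5.904e-09) = 33.22 Ω
Seg 3: A = π(d/2)² = π(1.7300e-04 m)² = 9.402e-08 m²
R_3 = (5.85×10^-8)(1.9)/(9.402e-08) = 1.182 Ω
R_total = R_1 + R_2 + R_3 = 42.1 Ω

42.1 Ω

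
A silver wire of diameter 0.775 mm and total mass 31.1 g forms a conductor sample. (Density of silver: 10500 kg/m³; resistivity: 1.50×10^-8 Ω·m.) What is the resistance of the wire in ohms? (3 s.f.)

A = π(d/2)² = π(3.8750e-04 m)² = 4.7173e-07 m²
L = m/(density·A) = 0.0311/(10500×4.7173e-07) = 6.279 m
R = ρL/A = (1.50×10^-8)(6.279)/(4.7173e-07) = 0.200 Ω

0.200 Ω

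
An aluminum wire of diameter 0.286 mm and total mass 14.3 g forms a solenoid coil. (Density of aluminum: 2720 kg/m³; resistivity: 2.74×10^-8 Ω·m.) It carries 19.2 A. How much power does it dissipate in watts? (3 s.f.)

12900 W

A = π(d/2)² = π(1.4300e-04 m)² = 6.4242e-08 m²
L = m/(density·A) = 0.0143/(2720×6.4242e-08) = 81.84 m
R = ρL/A = (2.74×10^-8)(81.84)/(6.4242e-08) = 34.9 Ω
P = I²R = (19.2)² × 34.9 = 12900 W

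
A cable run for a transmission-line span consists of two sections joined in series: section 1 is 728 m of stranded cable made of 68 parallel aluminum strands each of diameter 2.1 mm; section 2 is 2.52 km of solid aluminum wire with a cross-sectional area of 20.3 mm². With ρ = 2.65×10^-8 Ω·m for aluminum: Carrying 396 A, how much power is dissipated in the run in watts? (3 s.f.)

5.29×10^5 W

Section 1: A_strand = π(1.0500e-03)² = 3.464e-06 m²; R₁ = ρL/(N·A_s) = (2.65×10^-8)(728)/(68×3.464e-06) = 0.08191 Ω
Section 2: A = 20.3 mm² = 2.030e-05 m²
R₂ = (2.65×10^-8)(2520)/(2.030e-05) = 3.29 Ω
R = R₁ + R₂ = 3.372 Ω
P = I²R = (396)² × 3.372 = 5.29×10^5 W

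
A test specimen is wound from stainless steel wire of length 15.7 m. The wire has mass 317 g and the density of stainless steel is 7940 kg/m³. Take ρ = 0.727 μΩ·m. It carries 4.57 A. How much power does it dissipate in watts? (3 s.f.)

ρ = 0.727 μΩ·m = 7.27×10^-7 Ω·m
A = m/(density·L) = 0.317/(7940×15.7) = 2.5430e-06 m²
R = ρL/A = (7.27×10^-7)(15.7)/(2.5430e-06) = 4.488 Ω
P = I²R = (4.57)² × 4.488 = 93.7 W

93.7 W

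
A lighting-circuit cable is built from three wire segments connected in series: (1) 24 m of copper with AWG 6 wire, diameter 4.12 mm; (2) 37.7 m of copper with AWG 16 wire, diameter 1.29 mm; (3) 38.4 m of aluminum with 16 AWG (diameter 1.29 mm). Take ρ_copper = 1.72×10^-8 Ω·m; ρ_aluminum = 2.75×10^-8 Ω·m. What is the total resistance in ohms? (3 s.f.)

Seg 1: A = π(4.12/2 mm)² = π(2.0600e-03 m)² = 1.333e-05 m²
R_1 = (1.72×10^-8)(24)/(1.333e-05) = 0.03096 Ω
Seg 2: A = π(1.29/2 mm)² = π(6.4500e-04 m)² = 1.307e-06 m²
R_2 = (1.72×10^-8)(37.7)/(1.307e-06) = 0.4961 Ω
Seg 3: A = π(1.29/2 mm)² = π(6.4500e-04 m)² = 1.307e-06 m²
R_3 = (2.75×10^-8)(38.4)/(1.307e-06) = 0.808 Ω
R_total = R_1 + R_2 + R_3 = 1.34 Ω

1.34 Ω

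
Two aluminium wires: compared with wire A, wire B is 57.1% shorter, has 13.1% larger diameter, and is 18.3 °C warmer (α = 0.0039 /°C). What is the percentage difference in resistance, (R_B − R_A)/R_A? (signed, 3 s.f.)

-64.1%

R ∝ ρL/d² with ρ ∝ (1+αΔT), so R_B/R_A = (1 − 57.1/100) × (1 + 13.1/100)⁻² × (1 + 0.0039×18.3)
= 0.429 × 0.7818 × 1.071 = 0.3593
(R_B − R_A)/R_A = 0.3593 − 1 = -64.1%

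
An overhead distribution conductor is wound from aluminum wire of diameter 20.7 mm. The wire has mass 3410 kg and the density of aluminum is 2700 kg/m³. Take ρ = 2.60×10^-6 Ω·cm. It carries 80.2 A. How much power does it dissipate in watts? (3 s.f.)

ρ = 2.60×10^-6 Ω·cm = 2.60×10^-8 Ω·m
A = π(d/2)² = π(1.0350e-02 m)² = 3.3654e-04 m²
L = m/(density·A) = 3410/(2700×3.3654e-04) = 3753 m
R = ρL/A = (2.60×10^-8)(3753)/(3.3654e-04) = 0.2899 Ω
P = I²R = (80.2)² × 0.2899 = 1860 W

1860 W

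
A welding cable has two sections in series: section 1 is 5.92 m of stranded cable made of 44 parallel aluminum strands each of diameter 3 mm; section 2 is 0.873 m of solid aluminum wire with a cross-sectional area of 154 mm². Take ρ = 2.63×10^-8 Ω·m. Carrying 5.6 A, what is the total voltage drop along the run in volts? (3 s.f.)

0.00364 V

Section 1: A_strand = π(1.5000e-03)² = 7.069e-06 m²; R₁ = ρL/(N·A_s) = (2.63×10^-8)(5.92)/(44×7.069e-06) = 5.006×10^-4 Ω
Section 2: A = 154 mm² = 1.540e-04 m²
R₂ = (2.63×10^-8)(0.873)/(1.540e-04) = 1.491×10^-4 Ω
R = R₁ + R₂ = 6.497×10^-4 Ω
V = IR = 5.6 × 6.497×10^-4 = 0.00364 V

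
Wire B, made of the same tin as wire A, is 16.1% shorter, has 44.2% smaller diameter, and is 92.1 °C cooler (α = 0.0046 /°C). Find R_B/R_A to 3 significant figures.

1.55

R ∝ ρL/d² with ρ ∝ (1+αΔT), so R_B/R_A = (1 − 16.1/100) × (1 − 44.2/100)⁻² × (1 − 0.0046×92.1)
= 0.839 × 3.212 × 0.5763 = 1.55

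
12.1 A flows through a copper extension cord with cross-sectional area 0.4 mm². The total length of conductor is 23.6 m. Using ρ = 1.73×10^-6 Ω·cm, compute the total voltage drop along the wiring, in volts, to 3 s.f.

ρ = 1.73×10^-6 Ω·cm = 1.73×10^-8 Ω·m
A = 0.4 mm² = 4.000e-07 m²
R = ρL/A = (1.73×10^-8)(23.6)/(4.000e-07) = 1.021 Ω
V = IR = 12.1 × 1.021 = 12.4 V

12.4 V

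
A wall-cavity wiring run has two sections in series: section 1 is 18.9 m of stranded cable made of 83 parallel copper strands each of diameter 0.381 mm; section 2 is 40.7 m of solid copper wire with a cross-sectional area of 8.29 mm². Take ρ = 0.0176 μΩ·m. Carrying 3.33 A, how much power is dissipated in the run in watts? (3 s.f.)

ρ = 0.0176 μΩ·m = 1.76×10^-8 Ω·m
Section 1: A_strand = π(1.9050e-04)² = 1.140e-07 m²; R₁ = ρL/(N·A_s) = (1.76×10^-8)(18.9)/(83×1.140e-07) = 0.03515 Ω
Section 2: A = 8.29 mm² = 8.290e-06 m²
R₂ = (1.76×10^-8)(40.7)/(8.290e-06) = 0.08641 Ω
R = R₁ + R₂ = 0.1216 Ω
P = I²R = (3.33)² × 0.1216 = 1.35 W

1.35 W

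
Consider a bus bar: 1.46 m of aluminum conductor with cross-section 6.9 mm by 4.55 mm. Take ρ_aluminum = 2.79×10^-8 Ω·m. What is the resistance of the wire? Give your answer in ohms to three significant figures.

0.00130 Ω

A = 6.9 × 4.55 mm² = 31.4 mm² = 3.140e-05 m²
R = ρL/A = (2.79×10^-8)(1.46 m)/(3.140e-05 m²) = 0.00130 Ω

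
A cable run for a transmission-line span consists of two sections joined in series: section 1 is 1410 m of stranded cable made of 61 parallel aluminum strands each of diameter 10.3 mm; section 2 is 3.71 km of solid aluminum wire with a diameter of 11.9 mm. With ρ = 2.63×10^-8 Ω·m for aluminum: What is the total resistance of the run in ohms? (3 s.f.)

0.885 Ω

Section 1: A_strand = π(5.1500e-03)² = 8.332e-05 m²; R₁ = ρL/(N·A_s) = (2.63×10^-8)(1410)/(61×8.332e-05) = 0.007296 Ω
Section 2: A = π(d/2)² = π(5.9500e-03 m)² = 1.112e-04 m²
R₂ = (2.63×10^-8)(3710)/(1.112e-04) = 0.8773 Ω
R = R₁ + R₂ = 0.885 Ω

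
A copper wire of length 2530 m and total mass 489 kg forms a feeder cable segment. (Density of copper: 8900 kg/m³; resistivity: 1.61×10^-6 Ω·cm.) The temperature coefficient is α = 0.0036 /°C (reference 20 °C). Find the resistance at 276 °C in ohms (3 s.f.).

ρ = 1.61×10^-6 Ω·cm = 1.61×10^-8 Ω·m
A = m/(density·L) = 489/(8900×2530) = 2.1717e-05 m²
R = ρL/A = (1.61×10^-8)(2530)/(2.1717e-05) = 1.876 Ω
R(276 °C) = 1.876 × (1 + 0.0036×256) = 3.60 Ω

3.60 Ω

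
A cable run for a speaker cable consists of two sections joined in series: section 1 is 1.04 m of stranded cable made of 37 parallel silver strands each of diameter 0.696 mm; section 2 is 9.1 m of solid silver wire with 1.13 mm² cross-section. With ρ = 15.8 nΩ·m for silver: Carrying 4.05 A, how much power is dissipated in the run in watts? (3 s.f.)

2.11 W

ρ = 15.8 nΩ·m = 1.58×10^-8 Ω·m
Section 1: A_strand = π(3.4800e-04)² = 3.805e-07 m²; R₁ = ρL/(N·A_s) = (1.58×10^-8)(1.04)/(37×3.805e-07) = 0.001167 Ω
Section 2: A = 1.13 mm² = 1.130e-06 m²
R₂ = (1.58×10^-8)(9.1)/(1.130e-06) = 0.1272 Ω
R = R₁ + R₂ = 0.1284 Ω
P = I²R = (4.05)² × 0.1284 = 2.11 W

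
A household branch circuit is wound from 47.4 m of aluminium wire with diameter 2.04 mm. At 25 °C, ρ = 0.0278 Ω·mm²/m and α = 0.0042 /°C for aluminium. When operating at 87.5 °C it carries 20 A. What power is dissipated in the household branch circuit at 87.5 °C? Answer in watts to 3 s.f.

ρ = 0.0278 Ω·mm²/m = 2.78×10^-8 Ω·m
A = π(d/2)² = π(1.0200e-03 m)² = 3.269e-06 m²
R₍25₎ = ρL/A = (2.78×10^-8)(47.4)/(3.269e-06) = 0.4032 Ω
R₍87.5₎ = R₍25₎(1 + αΔT) = 0.4032 × (1 + 0.0042×62.5) = 0.509 Ω
P = I²R = (20)² × 0.509 = 204 W

204 W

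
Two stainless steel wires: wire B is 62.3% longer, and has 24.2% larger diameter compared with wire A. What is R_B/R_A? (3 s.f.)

1.05

R ∝ L/d², so R_B/R_A = (1 + 62.3/100) × (1 + 24.2/100)⁻²
= 1.623 × 0.6483 = 1.05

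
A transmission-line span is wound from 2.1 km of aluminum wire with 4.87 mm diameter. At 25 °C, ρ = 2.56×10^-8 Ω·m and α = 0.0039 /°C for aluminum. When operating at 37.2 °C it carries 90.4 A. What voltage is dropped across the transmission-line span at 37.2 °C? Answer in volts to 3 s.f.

A = π(d/2)² = π(2.4350e-03 m)² = 1.863e-05 m²
R₍25₎ = ρL/A = (2.56×10^-8)(2100)/(1.863e-05) = 2.886 Ω
R₍37.2₎ = R₍25₎(1 + αΔT) = 2.886 × (1 + 0.0039×12.2) = 3.023 Ω
V = IR = 90.4 × 3.023 = 273 V

273 V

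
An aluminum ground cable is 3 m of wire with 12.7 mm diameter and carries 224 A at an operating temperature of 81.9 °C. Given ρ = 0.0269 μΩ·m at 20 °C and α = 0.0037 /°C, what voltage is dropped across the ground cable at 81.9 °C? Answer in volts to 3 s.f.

0.175 V

ρ = 0.0269 μΩ·m = 2.69×10^-8 Ω·m
A = π(d/2)² = π(6.3500e-03 m)² = 1.267e-04 m²
R₍20₎ = ρL/A = (2.69×10^-8)(3)/(1.267e-04) = 6.371×10^-4 Ω
R₍81.9₎ = R₍20₎(1 + αΔT) = 6.371×10^-4 × (1 + 0.0037×61.9) = 7.830×10^-4 Ω
V = IR = 224 × 7.830×10^-4 = 0.175 V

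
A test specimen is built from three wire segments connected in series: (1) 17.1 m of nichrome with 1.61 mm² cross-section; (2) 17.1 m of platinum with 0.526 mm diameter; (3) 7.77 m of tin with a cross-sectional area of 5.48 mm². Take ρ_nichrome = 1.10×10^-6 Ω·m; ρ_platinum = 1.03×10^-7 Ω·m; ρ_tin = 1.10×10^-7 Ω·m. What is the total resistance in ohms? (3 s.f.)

19.9 Ω

Seg 1: A = 1.61 mm² = 1.610e-06 m²
R_1 = (1.10×10^-6)(17.1)/(1.610e-06) = 11.68 Ω
Seg 2: A = π(d/2)² = π(2.6300e-04 m)² = 2.173e-07 m²
R_2 = (1.03×10^-7)(17.1)/(2.173e-07) = 8.105 Ω
Seg 3: A = 5.48 mm² = 5.480e-06 m²
R_3 = (1.10×10^-7)(7.77)/(5.480e-06) = 0.156 Ω
R_total = R_1 + R_2 + R_3 = 19.9 Ω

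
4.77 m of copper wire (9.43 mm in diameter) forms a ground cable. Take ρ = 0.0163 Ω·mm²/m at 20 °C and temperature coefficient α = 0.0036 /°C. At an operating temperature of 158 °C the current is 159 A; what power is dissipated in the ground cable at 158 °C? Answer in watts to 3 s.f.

ρ = 0.0163 Ω·mm²/m = 1.63×10^-8 Ω·m
A = π(d/2)² = π(4.7150e-03 m)² = 6.984e-05 m²
R₍20₎ = ρL/A = (1.63×10^-8)(4.77)/(6.984e-05) = 0.001113 Ω
R₍158₎ = R₍20₎(1 + αΔT) = 0.001113 × (1 + 0.0036×138) = 0.001666 Ω
P = I²R = (159)² × 0.001666 = 42.1 W

42.1 W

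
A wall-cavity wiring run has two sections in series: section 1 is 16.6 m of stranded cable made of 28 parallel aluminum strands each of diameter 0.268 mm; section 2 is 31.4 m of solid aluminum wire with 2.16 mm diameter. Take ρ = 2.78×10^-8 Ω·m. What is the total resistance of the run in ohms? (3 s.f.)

0.530 Ω

Section 1: A_strand = π(1.3400e-04)² = 5.641e-08 m²; R₁ = ρL/(N·A_s) = (2.78×10^-8)(16.6)/(28×5.641e-08) = 0.2922 Ω
Section 2: A = π(d/2)² = π(1.0800e-03 m)² = 3.664e-06 m²
R₂ = (2.78×10^-8)(31.4)/(3.664e-06) = 0.2382 Ω
R = R₁ + R₂ = 0.530 Ω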